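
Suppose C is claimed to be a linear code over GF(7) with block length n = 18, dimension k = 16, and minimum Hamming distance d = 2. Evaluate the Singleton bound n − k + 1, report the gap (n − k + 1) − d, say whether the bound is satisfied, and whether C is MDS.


Singleton RHS = n − k + 1 = 3, slack = 1, bound satisfied, not MDS.

Singleton bound: d ≤ n − k + 1.
Here n = 18, k = 16, so n − k + 1 = 3.
Given d = 2, check d ≤ 3: YES.
Slack = (n − k + 1) − d = 1.
The code is NOT MDS (slack = 1 > 0).
Description: the claimed parameters are [18, 16, 2]_7; such a code would be non-MDS.


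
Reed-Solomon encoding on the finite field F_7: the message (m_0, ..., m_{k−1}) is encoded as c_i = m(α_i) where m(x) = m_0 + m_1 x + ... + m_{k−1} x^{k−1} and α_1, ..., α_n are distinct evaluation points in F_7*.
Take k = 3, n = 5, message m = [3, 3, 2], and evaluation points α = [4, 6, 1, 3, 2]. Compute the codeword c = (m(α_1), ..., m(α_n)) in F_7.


c = [5, 2, 1, 2, 3]

Message polynomial: m(x) = 3 + 3·x + 2·x^2 (mod 7).
For each evaluation point α_i, compute m(α_i) mod 7:
  α_1 = 4: Horner steps 2 → 4 → 5, so m(4) = 5.
  α_2 = 6: Horner steps 2 → 1 → 2, so m(6) = 2.
  α_3 = 1: Horner steps 2 → 5 → 1, so m(1) = 1.
  α_4 = 3: Horner steps 2 → 2 → 2, so m(3) = 2.
  α_5 = 2: Horner steps 2 → 0 → 3, so m(2) = 3.
Codeword c = [5, 2, 1, 2, 3] ∈ F_7^5.


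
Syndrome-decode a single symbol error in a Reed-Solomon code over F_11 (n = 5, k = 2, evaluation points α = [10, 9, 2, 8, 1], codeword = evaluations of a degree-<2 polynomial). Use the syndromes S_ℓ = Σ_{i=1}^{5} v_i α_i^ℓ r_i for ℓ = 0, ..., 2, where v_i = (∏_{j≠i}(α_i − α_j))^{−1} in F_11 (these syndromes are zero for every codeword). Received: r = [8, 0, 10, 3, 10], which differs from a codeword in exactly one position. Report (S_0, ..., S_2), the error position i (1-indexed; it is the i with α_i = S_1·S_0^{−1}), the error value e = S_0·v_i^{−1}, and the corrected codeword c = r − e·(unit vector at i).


S = (7, 7, 7), error at position 5, error magnitude e = 8, c = [8, 0, 10, 3, 2].

Step 1: column multipliers v_i = (∏_{j≠i}(α_i − α_j))^{−1} mod 11.
  i = 1 (α = 10): (10−9)(10−2)(10−8)(10−1) = 1·8·2·9 = 144 ≡ 1, so v_1 = 1^{−1} = 1 (mod 11).
  i = 2 (α = 9): (9−10)(9−2)(9−8)(9−1) = (−1)·7·1·8 = −56 ≡ 10, so v_2 = 10^{−1} = 10 (mod 11).
  i = 3 (α = 2): (2−10)(2−9)(2−8)(2−1) = (−8)·(−7)·(−6)·1 = −336 ≡ 5, so v_3 = 5^{−1} = 9 (mod 11).
  i = 4 (α = 8): (8−10)(8−9)(8−2)(8−1) = (−2)·(−1)·6·7 = 84 ≡ 7, so v_4 = 7^{−1} = 8 (mod 11).
  i = 5 (α = 1): (1−10)(1−9)(1−2)(1−8) = (−9)·(−8)·(−1)·(−7) = 504 ≡ 9, so v_5 = 9^{−1} = 5 (mod 11).
  v = [1, 10, 9, 8, 5].
Step 2: syndromes of r = [8, 0, 10, 3, 10] (all sums mod 11).
  S_0 = Σ v_i r_i = 1·8 + 10·0 + 9·10 + 8·3 + 5·10 = 172 ≡ 7.
  S_1 = Σ v_i α_i r_i = 1·10·8 + 10·9·0 + 9·2·10 + 8·8·3 + 5·1·10 = 502 ≡ 7.
  α_i^2 mod 11 = [1, 4, 4, 9, 1].
  S_2 = Σ v_i α_i^2 r_i = 1·1·8 + 10·4·0 + 9·4·10 + 8·9·3 + 5·1·10 = 634 ≡ 7.
  S = (7, 7, 7) ≠ 0, so r is not a codeword (an error is present).
Step 3: locate the error. For a single error e at position i, S_ℓ = v_i·e·α_i^ℓ, so α_err = S_1/S_0.
  S_0^{−1} = 7^{−1} = 8 (mod 11), so α_err = 7·8 = 56 ≡ 1 = α_5. Error position i = 5.
  Consistency check: S_2/S_1 = 7·8 = 56 ≡ 1 = α_err ✓ (single-error assumption holds).
Step 4: error magnitude e = S_0/v_5 = S_0·∏_{j≠5}(α_5 − α_j) = 7·9 = 63 ≡ 8 (mod 11).
Step 5: correct position 5: c_5 = r_5 − e = 10 − 8 ≡ 2 (mod 11). Hence c = [8, 0, 10, 3, 2].
  Check: interpolating c through the α_i gives m(x) = 5 + 8·x (degree < 2) with m(α_i) = c_i for every i, so c is indeed a codeword.


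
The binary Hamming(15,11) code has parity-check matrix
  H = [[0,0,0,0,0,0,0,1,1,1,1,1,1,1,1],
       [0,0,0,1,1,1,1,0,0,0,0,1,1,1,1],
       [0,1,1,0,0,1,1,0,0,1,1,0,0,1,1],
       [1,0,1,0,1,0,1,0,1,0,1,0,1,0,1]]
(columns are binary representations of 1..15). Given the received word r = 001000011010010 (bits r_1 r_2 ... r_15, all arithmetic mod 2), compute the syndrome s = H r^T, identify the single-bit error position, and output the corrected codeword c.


s = (0, 1, 1, 1)^T, error position = 7, corrected codeword c = 001000111010010

Compute s = H r^T mod 2 one row at a time:
  s_1 = 1 + 1 + 0 + 1 + 0 + 0 + 1 + 0 = 4 ≡ 0 (mod 2).
  s_2 = 0 + 0 + 0 + 0 + 0 + 0 + 1 + 0 = 1 ≡ 1 (mod 2).
  s_3 = 0 + 1 + 0 + 0 + 0 + 1 + 1 + 0 = 3 ≡ 1 (mod 2).
  s_4 = 0 + 1 + 0 + 0 + 1 + 1 + 0 + 0 = 3 ≡ 1 (mod 2).
s = (0, 1, 1, 1)^T — this equals column 7 of H (binary 0111), so error is at position 7.
Correct: flip bit 7 of r = 001000011010010 to get c = 001000111010010.


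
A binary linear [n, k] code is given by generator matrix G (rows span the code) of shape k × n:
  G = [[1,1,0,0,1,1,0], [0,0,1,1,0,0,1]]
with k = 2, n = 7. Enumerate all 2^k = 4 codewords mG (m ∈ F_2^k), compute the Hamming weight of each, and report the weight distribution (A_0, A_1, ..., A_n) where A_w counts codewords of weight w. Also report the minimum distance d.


Weight distribution: A_0 = 1, A_3 = 1, A_4 = 1, A_7 = 1. Minimum distance d = 3.

Enumerate all 2^2 = 4 messages m ∈ F_2^2.
For each, compute codeword c = mG in F_2^7, then tally its weight.
  m = 00 → c = 0000000, weight = 0.
  m = 10 → c = 1100110, weight = 4.
  m = 01 → c = 0011001, weight = 3.
  m = 11 → c = 1111111, weight = 7.
Tally weights:
  weight 0: 1 codewords.
  weight 3: 1 codewords.
  weight 4: 1 codewords.
  weight 7: 1 codewords.
Minimum distance d = smallest w > 0 with A_w > 0 = 3.
Sanity: Σ A_w = 4 = 2^2 = 4 ✓.


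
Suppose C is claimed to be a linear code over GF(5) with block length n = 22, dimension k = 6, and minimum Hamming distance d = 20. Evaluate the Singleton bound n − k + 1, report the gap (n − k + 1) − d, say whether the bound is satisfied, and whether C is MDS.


Singleton RHS = n − k + 1 = 17, slack = -3, bound violated (no such code; not MDS).

Singleton bound: d ≤ n − k + 1.
Here n = 22, k = 6, so n − k + 1 = 17.
Given d = 20, check d ≤ 17: NO.
Slack = (n − k + 1) − d = -3.
The slack is negative: d = 20 exceeds n − k + 1 = 17 by 3, so the Singleton bound is violated and no linear [22, 6, 20]_5 code can exist. In particular it is not MDS (MDS requires d = n − k + 1 exactly).
Description: the claimed parameters are [22, 6, 20]_5; such a code would be impossible (violates the Singleton bound).


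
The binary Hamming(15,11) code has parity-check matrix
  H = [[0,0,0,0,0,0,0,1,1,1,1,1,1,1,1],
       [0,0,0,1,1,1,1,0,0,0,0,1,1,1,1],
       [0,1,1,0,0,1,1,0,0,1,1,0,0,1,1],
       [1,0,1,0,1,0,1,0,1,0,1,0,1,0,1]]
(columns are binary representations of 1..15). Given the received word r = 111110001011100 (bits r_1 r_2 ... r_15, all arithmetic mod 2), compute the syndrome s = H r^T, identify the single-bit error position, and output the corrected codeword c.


s = (0, 0, 1, 0)^T, error position = 2, corrected codeword c = 101110001011100

Compute s = H r^T mod 2 one row at a time:
  s_1 = 0 + 1 + 0 + 1 + 1 + 1 + 0 + 0 = 4 ≡ 0 (mod 2).
  s_2 = 1 + 1 + 0 + 0 + 1 + 1 + 0 + 0 = 4 ≡ 0 (mod 2).
  s_3 = 1 + 1 + 0 + 0 + 0 + 1 + 0 + 0 = 3 ≡ 1 (mod 2).
  s_4 = 1 + 1 + 1 + 0 + 1 + 1 + 1 + 0 = 6 ≡ 0 (mod 2).
s = (0, 0, 1, 0)^T — this equals column 2 of H (binary 0010), so error is at position 2.
Correct: flip bit 2 of r = 111110001011100 to get c = 101110001011100.


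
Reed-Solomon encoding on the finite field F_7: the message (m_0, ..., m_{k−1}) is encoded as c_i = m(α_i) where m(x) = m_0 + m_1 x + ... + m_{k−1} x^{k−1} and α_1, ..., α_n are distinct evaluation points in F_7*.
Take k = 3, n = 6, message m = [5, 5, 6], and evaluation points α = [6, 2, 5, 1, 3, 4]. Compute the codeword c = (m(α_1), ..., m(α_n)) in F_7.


c = [6, 4, 5, 2, 4, 2]

Message polynomial: m(x) = 5 + 5·x + 6·x^2 (mod 7).
For each evaluation point α_i, compute m(α_i) mod 7:
  α_1 = 6: Horner steps 6 → 6 → 6, so m(6) = 6.
  α_2 = 2: Horner steps 6 → 3 → 4, so m(2) = 4.
  α_3 = 5: Horner steps 6 → 0 → 5, so m(5) = 5.
  α_4 = 1: Horner steps 6 → 4 → 2, so m(1) = 2.
  α_5 = 3: Horner steps 6 → 2 → 4, so m(3) = 4.
  α_6 = 4: Horner steps 6 → 1 → 2, so m(4) = 2.
Codeword c = [6, 4, 5, 2, 4, 2] ∈ F_7^6.


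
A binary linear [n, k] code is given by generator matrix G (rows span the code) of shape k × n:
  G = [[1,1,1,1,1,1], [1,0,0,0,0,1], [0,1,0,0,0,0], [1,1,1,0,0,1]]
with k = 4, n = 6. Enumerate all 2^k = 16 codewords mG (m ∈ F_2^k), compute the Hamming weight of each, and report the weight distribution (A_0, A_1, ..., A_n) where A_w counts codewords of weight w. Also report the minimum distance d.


Weight distribution: A_0 = 1, A_1 = 2, A_2 = 3, A_3 = 4, A_4 = 3, A_5 = 2, A_6 = 1. Minimum distance d = 1.

Enumerate all 2^4 = 16 messages m ∈ F_2^4.
For each, compute codeword c = mG in F_2^6, then tally its weight.
  m = 0000 → c = 000000, weight = 0.
  m = 1000 → c = 111111, weight = 6.
  m = 0100 → c = 100001, weight = 2.
  m = 1100 → c = 011110, weight = 4.
  m = 0010 → c = 010000, weight = 1.
  m = 1010 → c = 101111, weight = 5.
  m = 0110 → c = 110001, weight = 3.
  m = 1110 → c = 001110, weight = 3.
  m = 0001 → c = 111001, weight = 4.
  m = 1001 → c = 000110, weight = 2.
  m = 0101 → c = 011000, weight = 2.
  m = 1101 → c = 100111, weight = 4.
  m = 0011 → c = 101001, weight = 3.
  m = 1011 → c = 010110, weight = 3.
  m = 0111 → c = 001000, weight = 1.
  m = 1111 → c = 110111, weight = 5.
Tally weights:
  weight 0: 1 codewords.
  weight 1: 2 codewords.
  weight 2: 3 codewords.
  weight 3: 4 codewords.
  weight 4: 3 codewords.
  weight 5: 2 codewords.
  weight 6: 1 codewords.
Minimum distance d = smallest w > 0 with A_w > 0 = 1.
Sanity: Σ A_w = 16 = 2^4 = 16 ✓.


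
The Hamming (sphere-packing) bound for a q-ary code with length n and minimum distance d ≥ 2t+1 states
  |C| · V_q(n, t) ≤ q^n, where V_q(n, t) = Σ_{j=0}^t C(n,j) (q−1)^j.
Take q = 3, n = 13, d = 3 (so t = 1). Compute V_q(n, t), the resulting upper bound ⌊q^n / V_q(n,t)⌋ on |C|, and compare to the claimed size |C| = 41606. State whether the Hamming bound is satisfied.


V_q(n, t) = 27, q^n = 1594323, Hamming bound = 59049, |C| = 41606 ≤ bound (satisfied).

Step 1: Compute V_q(n, t) = Σ_{j=0}^1 C(n, j) (q−1)^j.
  j = 0: C(13,0)·(2)^0 = 1·1 = 1.
  j = 1: C(13,1)·(2)^1 = 13·2 = 26.
  V_q(n, t) = 1 + 26 = 27.
Step 2: q^n = 3^13 = 1594323.
Step 3: Hamming bound ⌊q^n / V_q(n,t)⌋ = ⌊1594323/27⌋ = 59049.
Step 4: Compare |C| = 41606 to 59049: satisfied.
The claimed |C| lies below the Hamming bound.


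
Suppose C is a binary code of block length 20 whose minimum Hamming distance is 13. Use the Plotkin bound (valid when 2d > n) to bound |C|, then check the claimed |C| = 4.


Plotkin bound M ≤ 4; given |C| = 4 ≤ bound (satisfied).

Check applicability: 2d = 26, n = 20.
2d − n = 6 > 0, so Plotkin applies.
Compute d/(2d−n) = 13/6 ≈ 2.1667.
⌊d/(2d−n)⌋ = 2.
Plotkin bound: M ≤ 2·2 = 4.
Given |C| = 4, check: satisfied.
This |C| is at the Plotkin bound.


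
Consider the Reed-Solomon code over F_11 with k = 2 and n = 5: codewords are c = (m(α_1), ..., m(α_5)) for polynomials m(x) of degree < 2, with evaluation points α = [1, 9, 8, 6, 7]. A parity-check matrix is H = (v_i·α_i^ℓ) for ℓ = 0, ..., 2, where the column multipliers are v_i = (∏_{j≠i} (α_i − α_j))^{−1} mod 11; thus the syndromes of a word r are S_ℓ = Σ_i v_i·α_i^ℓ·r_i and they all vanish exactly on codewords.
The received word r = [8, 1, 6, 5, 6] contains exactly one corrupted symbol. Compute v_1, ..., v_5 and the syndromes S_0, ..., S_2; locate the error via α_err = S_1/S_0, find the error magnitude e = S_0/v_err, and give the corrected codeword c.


S = (6, 9, 8), error at position 5, error magnitude e = 6, c = [8, 1, 6, 5, 0].

Step 1: column multipliers v_i = (∏_{j≠i}(α_i − α_j))^{−1} mod 11.
  i = 1 (α = 1): (1−9)(1−8)(1−6)(1−7) = (−8)·(−7)·(−5)·(−6) = 1680 ≡ 8, so v_1 = 8^{−1} = 7 (mod 11).
  i = 2 (α = 9): (9−1)(9−8)(9−6)(9−7) = 8·1·3·2 = 48 ≡ 4, so v_2 = 4^{−1} = 3 (mod 11).
  i = 3 (α = 8): (8−1)(8−9)(8−6)(8−7) = 7·(−1)·2·1 = −14 ≡ 8, so v_3 = 8^{−1} = 7 (mod 11).
  i = 4 (α = 6): (6−1)(6−9)(6−8)(6−7) = 5·(−3)·(−2)·(−1) = −30 ≡ 3, so v_4 = 3^{−1} = 4 (mod 11).
  i = 5 (α = 7): (7−1)(7−9)(7−8)(7−6) = 6·(−2)·(−1)·1 = 12 ≡ 1, so v_5 = 1^{−1} = 1 (mod 11).
  v = [7, 3, 7, 4, 1].
Step 2: syndromes of r = [8, 1, 6, 5, 6] (all sums mod 11).
  S_0 = Σ v_i r_i = 7·8 + 3·1 + 7·6 + 4·5 + 1·6 = 127 ≡ 6.
  S_1 = Σ v_i α_i r_i = 7·1·8 + 3·9·1 + 7·8·6 + 4·6·5 + 1·7·6 = 581 ≡ 9.
  α_i^2 mod 11 = [1, 4, 9, 3, 5].
  S_2 = Σ v_i α_i^2 r_i = 7·1·8 + 3·4·1 + 7·9·6 + 4·3·5 + 1·5·6 = 536 ≡ 8.
  S = (6, 9, 8) ≠ 0, so r is not a codeword (an error is present).
Step 3: locate the error. For a single error e at position i, S_ℓ = v_i·e·α_i^ℓ, so α_err = S_1/S_0.
  S_0^{−1} = 6^{−1} = 2 (mod 11), so α_err = 9·2 = 18 ≡ 7 = α_5. Error position i = 5.
  Consistency check: S_2/S_1 = 8·5 = 40 ≡ 7 = α_err ✓ (single-error assumption holds).
Step 4: error magnitude e = S_0/v_5 = S_0·∏_{j≠5}(α_5 − α_j) = 6·1 = 6 ≡ 6 (mod 11).
Step 5: correct position 5: c_5 = r_5 − e = 6 − 6 ≡ 0 (mod 11). Hence c = [8, 1, 6, 5, 0].
  Check: interpolating c through the α_i gives m(x) = 2 + 6·x (degree < 2) with m(α_i) = c_i for every i, so c is indeed a codeword.


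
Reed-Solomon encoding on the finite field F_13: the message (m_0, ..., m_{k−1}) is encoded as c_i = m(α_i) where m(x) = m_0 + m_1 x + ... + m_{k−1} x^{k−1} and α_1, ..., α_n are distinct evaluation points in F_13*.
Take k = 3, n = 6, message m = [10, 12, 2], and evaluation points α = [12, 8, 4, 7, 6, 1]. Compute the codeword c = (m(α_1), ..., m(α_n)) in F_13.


c = [0, 0, 12, 10, 11, 11]

Message polynomial: m(x) = 10 + 12·x + 2·x^2 (mod 13).
For each evaluation point α_i, compute m(α_i) mod 13:
  α_1 = 12: Horner steps 2 → 10 → 0, so m(12) = 0.
  α_2 = 8: Horner steps 2 → 2 → 0, so m(8) = 0.
  α_3 = 4: Horner steps 2 → 7 → 12, so m(4) = 12.
  α_4 = 7: Horner steps 2 → 0 → 10, so m(7) = 10.
  α_5 = 6: Horner steps 2 → 11 → 11, so m(6) = 11.
  α_6 = 1: Horner steps 2 → 1 → 11, so m(1) = 11.
Codeword c = [0, 0, 12, 10, 11, 11] ∈ F_13^6.


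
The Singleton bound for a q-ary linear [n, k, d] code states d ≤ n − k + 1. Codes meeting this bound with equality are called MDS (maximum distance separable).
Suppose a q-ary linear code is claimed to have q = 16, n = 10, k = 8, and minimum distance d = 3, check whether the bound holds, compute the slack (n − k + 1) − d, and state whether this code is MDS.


Singleton RHS = n − k + 1 = 3, slack = 0, bound satisfied, MDS.

Singleton bound: d ≤ n − k + 1.
Here n = 10, k = 8, so n − k + 1 = 3.
Given d = 3, check d ≤ 3: YES.
Slack = (n − k + 1) − d = 0.
The code is MDS (slack = 0).
Description: the claimed parameters are [10, 8, 3]_16; such a code would be MDS (meets Singleton bound).


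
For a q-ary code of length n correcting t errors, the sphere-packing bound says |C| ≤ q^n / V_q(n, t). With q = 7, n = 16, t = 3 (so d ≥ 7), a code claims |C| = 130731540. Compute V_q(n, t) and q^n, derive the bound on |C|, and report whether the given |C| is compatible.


V_q(n, t) = 125377, q^n = 33232930569601, Hamming bound = 265064011, |C| = 130731540 ≤ bound (satisfied).

Step 1: Compute V_q(n, t) = Σ_{j=0}^3 C(n, j) (q−1)^j.
  j = 0: C(16,0)·(6)^0 = 1·1 = 1.
  j = 1: C(16,1)·(6)^1 = 16·6 = 96.
  j = 2: C(16,2)·(6)^2 = 120·36 = 4320.
  j = 3: C(16,3)·(6)^3 = 560·216 = 120960.
  V_q(n, t) = 1 + 96 + 4320 + 120960 = 125377.
Step 2: q^n = 7^16 = 33232930569601.
Step 3: Hamming bound ⌊q^n / V_q(n,t)⌋ = ⌊33232930569601/125377⌋ = 265064011.
Step 4: Compare |C| = 130731540 to 265064011: satisfied.
The claimed |C| lies below the Hamming bound.


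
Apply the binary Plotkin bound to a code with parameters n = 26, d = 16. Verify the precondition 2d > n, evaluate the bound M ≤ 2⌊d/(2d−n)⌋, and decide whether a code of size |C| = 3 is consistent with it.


Plotkin bound M ≤ 4; given |C| = 3 ≤ bound (satisfied).

Check applicability: 2d = 32, n = 26.
2d − n = 6 > 0, so Plotkin applies.
Compute d/(2d−n) = 16/6 ≈ 2.6667.
⌊d/(2d−n)⌋ = 2.
Plotkin bound: M ≤ 2·2 = 4.
Given |C| = 3, check: satisfied.
This |C| is below the Plotkin bound.


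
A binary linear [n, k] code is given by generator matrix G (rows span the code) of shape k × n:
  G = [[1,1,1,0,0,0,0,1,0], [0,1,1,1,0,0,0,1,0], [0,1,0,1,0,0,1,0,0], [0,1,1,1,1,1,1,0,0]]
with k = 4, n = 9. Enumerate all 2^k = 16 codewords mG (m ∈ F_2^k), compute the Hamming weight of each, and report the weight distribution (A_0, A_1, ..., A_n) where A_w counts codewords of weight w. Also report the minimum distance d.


Weight distribution: A_0 = 1, A_2 = 1, A_3 = 4, A_4 = 3, A_5 = 4, A_6 = 3. Minimum distance d = 2.

Enumerate all 2^4 = 16 messages m ∈ F_2^4.
For each, compute codeword c = mG in F_2^9, then tally its weight.
  m = 0000 → c = 000000000, weight = 0.
  m = 1000 → c = 111000010, weight = 4.
  m = 0100 → c = 011100010, weight = 4.
  m = 1100 → c = 100100000, weight = 2.
  m = 0010 → c = 010100100, weight = 3.
  m = 1010 → c = 101100110, weight = 5.
  m = 0110 → c = 001000110, weight = 3.
  m = 1110 → c = 110000100, weight = 3.
  m = 0001 → c = 011111100, weight = 6.
  m = 1001 → c = 100111110, weight = 6.
  m = 0101 → c = 000011110, weight = 4.
  m = 1101 → c = 111011100, weight = 6.
  m = 0011 → c = 001011000, weight = 3.
  m = 1011 → c = 110011010, weight = 5.
  m = 0111 → c = 010111010, weight = 5.
  m = 1111 → c = 101111000, weight = 5.
Tally weights:
  weight 0: 1 codewords.
  weight 2: 1 codewords.
  weight 3: 4 codewords.
  weight 4: 3 codewords.
  weight 5: 4 codewords.
  weight 6: 3 codewords.
Minimum distance d = smallest w > 0 with A_w > 0 = 2.
Sanity: Σ A_w = 16 = 2^4 = 16 ✓.


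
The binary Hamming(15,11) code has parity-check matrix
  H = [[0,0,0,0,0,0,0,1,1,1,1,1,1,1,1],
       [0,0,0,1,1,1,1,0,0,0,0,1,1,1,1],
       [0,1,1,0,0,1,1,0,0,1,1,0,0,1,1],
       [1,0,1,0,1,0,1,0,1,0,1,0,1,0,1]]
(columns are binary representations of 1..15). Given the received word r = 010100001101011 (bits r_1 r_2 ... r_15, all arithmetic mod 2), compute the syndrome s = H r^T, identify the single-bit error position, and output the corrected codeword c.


s = (1, 0, 0, 0)^T, error position = 8, corrected codeword c = 010100011101011

Compute s = H r^T mod 2 one row at a time:
  s_1 = 0 + 1 + 1 + 0 + 1 + 0 + 1 + 1 = 5 ≡ 1 (mod 2).
  s_2 = 1 + 0 + 0 + 0 + 1 + 0 + 1 + 1 = 4 ≡ 0 (mod 2).
  s_3 = 1 + 0 + 0 + 0 + 1 + 0 + 1 + 1 = 4 ≡ 0 (mod 2).
  s_4 = 0 + 0 + 0 + 0 + 1 + 0 + 0 + 1 = 2 ≡ 0 (mod 2).
s = (1, 0, 0, 0)^T — this equals column 8 of H (binary 1000), so error is at position 8.
Correct: flip bit 8 of r = 010100001101011 to get c = 010100011101011.


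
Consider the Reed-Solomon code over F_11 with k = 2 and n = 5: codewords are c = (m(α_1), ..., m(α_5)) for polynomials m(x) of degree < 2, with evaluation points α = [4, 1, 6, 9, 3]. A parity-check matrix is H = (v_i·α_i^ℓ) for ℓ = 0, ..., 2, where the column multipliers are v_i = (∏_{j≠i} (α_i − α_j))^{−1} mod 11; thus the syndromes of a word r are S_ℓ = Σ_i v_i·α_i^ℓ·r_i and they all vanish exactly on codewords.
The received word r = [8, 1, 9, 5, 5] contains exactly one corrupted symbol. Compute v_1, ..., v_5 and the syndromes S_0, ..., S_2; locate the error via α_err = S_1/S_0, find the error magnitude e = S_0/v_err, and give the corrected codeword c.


S = (10, 8, 2), error at position 5, error magnitude e = 3, c = [8, 1, 9, 5, 2].

Step 1: column multipliers v_i = (∏_{j≠i}(α_i − α_j))^{−1} mod 11.
  i = 1 (α = 4): (4−1)(4−6)(4−9)(4−3) = 3·(−2)·(−5)·1 = 30 ≡ 8, so v_1 = 8^{−1} = 7 (mod 11).
  i = 2 (α = 1): (1−4)(1−6)(1−9)(1−3) = (−3)·(−5)·(−8)·(−2) = 240 ≡ 9, so v_2 = 9^{−1} = 5 (mod 11).
  i = 3 (α = 6): (6−4)(6−1)(6−9)(6−3) = 2·5·(−3)·3 = −90 ≡ 9, so v_3 = 9^{−1} = 5 (mod 11).
  i = 4 (α = 9): (9−4)(9−1)(9−6)(9−3) = 5·8·3·6 = 720 ≡ 5, so v_4 = 5^{−1} = 9 (mod 11).
  i = 5 (α = 3): (3−4)(3−1)(3−6)(3−9) = (−1)·2·(−3)·(−6) = −36 ≡ 8, so v_5 = 8^{−1} = 7 (mod 11).
  v = [7, 5, 5, 9, 7].
Step 2: syndromes of r = [8, 1, 9, 5, 5] (all sums mod 11).
  S_0 = Σ v_i r_i = 7·8 + 5·1 + 5·9 + 9·5 + 7·5 = 186 ≡ 10.
  S_1 = Σ v_i α_i r_i = 7·4·8 + 5·1·1 + 5·6·9 + 9·9·5 + 7·3·5 = 1009 ≡ 8.
  α_i^2 mod 11 = [5, 1, 3, 4, 9].
  S_2 = Σ v_i α_i^2 r_i = 7·5·8 + 5·1·1 + 5·3·9 + 9·4·5 + 7·9·5 = 915 ≡ 2.
  S = (10, 8, 2) ≠ 0, so r is not a codeword (an error is present).
Step 3: locate the error. For a single error e at position i, S_ℓ = v_i·e·α_i^ℓ, so α_err = S_1/S_0.
  S_0^{−1} = 10^{−1} = 10 (mod 11), so α_err = 8·10 = 80 ≡ 3 = α_5. Error position i = 5.
  Consistency check: S_2/S_1 = 2·7 = 14 ≡ 3 = α_err ✓ (single-error assumption holds).
Step 4: error magnitude e = S_0/v_5 = S_0·∏_{j≠5}(α_5 − α_j) = 10·8 = 80 ≡ 3 (mod 11).
Step 5: correct position 5: c_5 = r_5 − e = 5 − 3 ≡ 2 (mod 11). Hence c = [8, 1, 9, 5, 2].
  Check: interpolating c through the α_i gives m(x) = 6 + 6·x (degree < 2) with m(α_i) = c_i for every i, so c is indeed a codeword.


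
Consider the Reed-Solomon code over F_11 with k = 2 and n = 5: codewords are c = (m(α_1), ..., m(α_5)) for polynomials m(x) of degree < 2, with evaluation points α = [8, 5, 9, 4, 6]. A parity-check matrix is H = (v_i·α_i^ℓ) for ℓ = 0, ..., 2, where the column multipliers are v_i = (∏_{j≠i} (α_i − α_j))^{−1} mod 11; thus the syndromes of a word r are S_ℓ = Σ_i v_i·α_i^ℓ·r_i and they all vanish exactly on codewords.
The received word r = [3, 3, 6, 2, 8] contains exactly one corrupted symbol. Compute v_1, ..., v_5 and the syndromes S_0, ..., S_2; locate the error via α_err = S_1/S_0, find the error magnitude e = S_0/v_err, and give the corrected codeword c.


S = (2, 10, 6), error at position 2, error magnitude e = 9, c = [3, 5, 6, 2, 8].

Step 1: column multipliers v_i = (∏_{j≠i}(α_i − α_j))^{−1} mod 11.
  i = 1 (α = 8): (8−5)(8−9)(8−4)(8−6) = 3·(−1)·4·2 = −24 ≡ 9, so v_1 = 9^{−1} = 5 (mod 11).
  i = 2 (α = 5): (5−8)(5−9)(5−4)(5−6) = (−3)·(−4)·1·(−1) = −12 ≡ 10, so v_2 = 10^{−1} = 10 (mod 11).
  i = 3 (α = 9): (9−8)(9−5)(9−4)(9−6) = 1·4·5·3 = 60 ≡ 5, so v_3 = 5^{−1} = 9 (mod 11).
  i = 4 (α = 4): (4−8)(4−5)(4−9)(4−6) = (−4)·(−1)·(−5)·(−2) = 40 ≡ 7, so v_4 = 7^{−1} = 8 (mod 11).
  i = 5 (α = 6): (6−8)(6−5)(6−9)(6−4) = (−2)·1·(−3)·2 = 12 ≡ 1, so v_5 = 1^{−1} = 1 (mod 11).
  v = [5, 10, 9, 8, 1].
Step 2: syndromes of r = [3, 3, 6, 2, 8] (all sums mod 11).
  S_0 = Σ v_i r_i = 5·3 + 10·3 + 9·6 + 8·2 + 1·8 = 123 ≡ 2.
  S_1 = Σ v_i α_i r_i = 5·8·3 + 10·5·3 + 9·9·6 + 8·4·2 + 1·6·8 = 868 ≡ 10.
  α_i^2 mod 11 = [9, 3, 4, 5, 3].
  S_2 = Σ v_i α_i^2 r_i = 5·9·3 + 10·3·3 + 9·4·6 + 8·5·2 + 1·3·8 = 545 ≡ 6.
  S = (2, 10, 6) ≠ 0, so r is not a codeword (an error is present).
Step 3: locate the error. For a single error e at position i, S_ℓ = v_i·e·α_i^ℓ, so α_err = S_1/S_0.
  S_0^{−1} = 2^{−1} = 6 (mod 11), so α_err = 10·6 = 60 ≡ 5 = α_2. Error position i = 2.
  Consistency check: S_2/S_1 = 6·10 = 60 ≡ 5 = α_err ✓ (single-error assumption holds).
Step 4: error magnitude e = S_0/v_2 = S_0·∏_{j≠2}(α_2 − α_j) = 2·10 = 20 ≡ 9 (mod 11).
Step 5: correct position 2: c_2 = r_2 − e = 3 − 9 ≡ 5 (mod 11). Hence c = [3, 5, 6, 2, 8].
  Check: interpolating c through the α_i gives m(x) = 1 + 3·x (degree < 2) with m(α_i) = c_i for every i, so c is indeed a codeword.


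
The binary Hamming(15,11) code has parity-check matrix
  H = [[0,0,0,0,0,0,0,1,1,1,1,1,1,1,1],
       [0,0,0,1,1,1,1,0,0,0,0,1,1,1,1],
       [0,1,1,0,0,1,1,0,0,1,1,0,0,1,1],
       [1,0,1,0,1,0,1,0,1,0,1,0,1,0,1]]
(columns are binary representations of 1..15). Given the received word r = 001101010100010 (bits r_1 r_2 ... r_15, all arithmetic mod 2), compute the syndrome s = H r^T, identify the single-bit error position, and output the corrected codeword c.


s = (1, 1, 0, 1)^T, error position = 13, corrected codeword c = 001101010100110

Compute s = H r^T mod 2 one row at a time:
  s_1 = 1 + 0 + 1 + 0 + 0 + 0 + 1 + 0 = 3 ≡ 1 (mod 2).
  s_2 = 1 + 0 + 1 + 0 + 0 + 0 + 1 + 0 = 3 ≡ 1 (mod 2).
  s_3 = 0 + 1 + 1 + 0 + 1 + 0 + 1 + 0 = 4 ≡ 0 (mod 2).
  s_4 = 0 + 1 + 0 + 0 + 0 + 0 + 0 + 0 = 1 ≡ 1 (mod 2).
s = (1, 1, 0, 1)^T — this equals column 13 of H (binary 1101), so error is at position 13.
Correct: flip bit 13 of r = 001101010100010 to get c = 001101010100110.


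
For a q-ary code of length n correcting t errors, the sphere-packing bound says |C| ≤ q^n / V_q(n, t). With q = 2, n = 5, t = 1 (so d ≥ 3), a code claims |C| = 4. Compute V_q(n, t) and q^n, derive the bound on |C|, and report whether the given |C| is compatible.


V_q(n, t) = 6, q^n = 32, Hamming bound = 5, |C| = 4 ≤ bound (satisfied).

Step 1: Compute V_q(n, t) = Σ_{j=0}^1 C(n, j) (q−1)^j.
  j = 0: C(5,0)·(1)^0 = 1·1 = 1.
  j = 1: C(5,1)·(1)^1 = 5·1 = 5.
  V_q(n, t) = 1 + 5 = 6.
Step 2: q^n = 2^5 = 32.
Step 3: Hamming bound ⌊q^n / V_q(n,t)⌋ = ⌊32/6⌋ = 5.
Step 4: Compare |C| = 4 to 5: satisfied.
The claimed |C| lies below the Hamming bound.


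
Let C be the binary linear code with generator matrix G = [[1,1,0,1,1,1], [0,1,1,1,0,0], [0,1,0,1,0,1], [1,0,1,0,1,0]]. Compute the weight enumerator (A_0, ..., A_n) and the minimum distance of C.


Weight distribution: A_0 = 1, A_1 = 2, A_2 = 3, A_3 = 4, A_4 = 3, A_5 = 2, A_6 = 1. Minimum distance d = 1.

Enumerate all 2^4 = 16 messages m ∈ F_2^4.
For each, compute codeword c = mG in F_2^6, then tally its weight.
  m = 0000 → c = 000000, weight = 0.
  m = 1000 → c = 110111, weight = 5.
  m = 0100 → c = 011100, weight = 3.
  m = 1100 → c = 101011, weight = 4.
  m = 0010 → c = 010101, weight = 3.
  m = 1010 → c = 100010, weight = 2.
  m = 0110 → c = 001001, weight = 2.
  m = 1110 → c = 111110, weight = 5.
  m = 0001 → c = 101010, weight = 3.
  m = 1001 → c = 011101, weight = 4.
  m = 0101 → c = 110110, weight = 4.
  m = 1101 → c = 000001, weight = 1.
  m = 0011 → c = 111111, weight = 6.
  m = 1011 → c = 001000, weight = 1.
  m = 0111 → c = 100011, weight = 3.
  m = 1111 → c = 010100, weight = 2.
Tally weights:
  weight 0: 1 codewords.
  weight 1: 2 codewords.
  weight 2: 3 codewords.
  weight 3: 4 codewords.
  weight 4: 3 codewords.
  weight 5: 2 codewords.
  weight 6: 1 codewords.
Minimum distance d = smallest w > 0 with A_w > 0 = 1.
Sanity: Σ A_w = 16 = 2^4 = 16 ✓.


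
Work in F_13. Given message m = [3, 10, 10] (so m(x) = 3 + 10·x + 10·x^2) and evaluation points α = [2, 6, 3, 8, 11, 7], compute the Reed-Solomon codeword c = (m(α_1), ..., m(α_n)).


c = [11, 7, 6, 8, 10, 4]

Message polynomial: m(x) = 3 + 10·x + 10·x^2 (mod 13).
For each evaluation point α_i, compute m(α_i) mod 13:
  α_1 = 2: Horner steps 10 → 4 → 11, so m(2) = 11.
  α_2 = 6: Horner steps 10 → 5 → 7, so m(6) = 7.
  α_3 = 3: Horner steps 10 → 1 → 6, so m(3) = 6.
  α_4 = 8: Horner steps 10 → 12 → 8, so m(8) = 8.
  α_5 = 11: Horner steps 10 → 3 → 10, so m(11) = 10.
  α_6 = 7: Horner steps 10 → 2 → 4, so m(7) = 4.
Codeword c = [11, 7, 6, 8, 10, 4] ∈ F_13^6.


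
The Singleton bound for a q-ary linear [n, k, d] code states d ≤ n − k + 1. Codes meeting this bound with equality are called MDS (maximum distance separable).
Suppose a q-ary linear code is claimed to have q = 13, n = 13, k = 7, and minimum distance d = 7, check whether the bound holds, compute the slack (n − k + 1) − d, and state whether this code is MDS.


Singleton RHS = n − k + 1 = 7, slack = 0, bound satisfied, MDS.

Singleton bound: d ≤ n − k + 1.
Here n = 13, k = 7, so n − k + 1 = 7.
Given d = 7, check d ≤ 7: YES.
Slack = (n − k + 1) − d = 0.
The code is MDS (slack = 0).
Description: the claimed parameters are [13, 7, 7]_13; such a code would be MDS (meets Singleton bound).


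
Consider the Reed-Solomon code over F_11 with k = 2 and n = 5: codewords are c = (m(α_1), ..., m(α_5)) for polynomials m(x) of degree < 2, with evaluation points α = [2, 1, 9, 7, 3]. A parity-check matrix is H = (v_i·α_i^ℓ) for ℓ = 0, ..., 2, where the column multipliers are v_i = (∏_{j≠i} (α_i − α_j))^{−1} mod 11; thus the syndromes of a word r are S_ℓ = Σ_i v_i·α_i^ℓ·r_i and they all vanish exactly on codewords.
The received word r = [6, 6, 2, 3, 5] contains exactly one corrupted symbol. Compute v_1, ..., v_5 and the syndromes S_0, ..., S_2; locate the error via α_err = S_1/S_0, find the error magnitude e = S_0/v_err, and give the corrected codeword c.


S = (8, 5, 10), error at position 1, error magnitude e = 6, c = [0, 6, 2, 3, 5].

Step 1: column multipliers v_i = (∏_{j≠i}(α_i − α_j))^{−1} mod 11.
  i = 1 (α = 2): (2−1)(2−9)(2−7)(2−3) = 1·(−7)·(−5)·(−1) = −35 ≡ 9, so v_1 = 9^{−1} = 5 (mod 11).
  i = 2 (α = 1): (1−2)(1−9)(1−7)(1−3) = (−1)·(−8)·(−6)·(−2) = 96 ≡ 8, so v_2 = 8^{−1} = 7 (mod 11).
  i = 3 (α = 9): (9−2)(9−1)(9−7)(9−3) = 7·8·2·6 = 672 ≡ 1, so v_3 = 1^{−1} = 1 (mod 11).
  i = 4 (α = 7): (7−2)(7−1)(7−9)(7−3) = 5·6·(−2)·4 = −240 ≡ 2, so v_4 = 2^{−1} = 6 (mod 11).
  i = 5 (α = 3): (3−2)(3−1)(3−9)(3−7) = 1·2·(−6)·(−4) = 48 ≡ 4, so v_5 = 4^{−1} = 3 (mod 11).
  v = [5, 7, 1, 6, 3].
Step 2: syndromes of r = [6, 6, 2, 3, 5] (all sums mod 11).
  S_0 = Σ v_i r_i = 5·6 + 7·6 + 1·2 + 6·3 + 3·5 = 107 ≡ 8.
  S_1 = Σ v_i α_i r_i = 5·2·6 + 7·1·6 + 1·9·2 + 6·7·3 + 3·3·5 = 291 ≡ 5.
  α_i^2 mod 11 = [4, 1, 4, 5, 9].
  S_2 = Σ v_i α_i^2 r_i = 5·4·6 + 7·1·6 + 1·4·2 + 6·5·3 + 3·9·5 = 395 ≡ 10.
  S = (8, 5, 10) ≠ 0, so r is not a codeword (an error is present).
Step 3: locate the error. For a single error e at position i, S_ℓ = v_i·e·α_i^ℓ, so α_err = S_1/S_0.
  S_0^{−1} = 8^{−1} = 7 (mod 11), so α_err = 5·7 = 35 ≡ 2 = α_1. Error position i = 1.
  Consistency check: S_2/S_1 = 10·9 = 90 ≡ 2 = α_err ✓ (single-error assumption holds).
Step 4: error magnitude e = S_0/v_1 = S_0·∏_{j≠1}(α_1 − α_j) = 8·9 = 72 ≡ 6 (mod 11).
Step 5: correct position 1: c_1 = r_1 − e = 6 − 6 ≡ 0 (mod 11). Hence c = [0, 6, 2, 3, 5].
  Check: interpolating c through the α_i gives m(x) = 1 + 5·x (degree < 2) with m(α_i) = c_i for every i, so c is indeed a codeword.


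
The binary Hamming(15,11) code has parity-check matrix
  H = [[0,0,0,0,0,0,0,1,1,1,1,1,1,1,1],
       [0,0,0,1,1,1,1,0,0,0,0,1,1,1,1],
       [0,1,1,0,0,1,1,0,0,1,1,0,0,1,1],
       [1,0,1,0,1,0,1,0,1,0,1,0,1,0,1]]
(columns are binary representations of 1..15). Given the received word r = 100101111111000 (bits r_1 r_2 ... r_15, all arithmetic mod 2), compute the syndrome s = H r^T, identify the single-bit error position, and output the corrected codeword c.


s = (1, 0, 0, 0)^T, error position = 8, corrected codeword c = 100101101111000

Compute s = H r^T mod 2 one row at a time:
  s_1 = 1 + 1 + 1 + 1 + 1 + 0 + 0 + 0 = 5 ≡ 1 (mod 2).
  s_2 = 1 + 0 + 1 + 1 + 1 + 0 + 0 + 0 = 4 ≡ 0 (mod 2).
  s_3 = 0 + 0 + 1 + 1 + 1 + 1 + 0 + 0 = 4 ≡ 0 (mod 2).
  s_4 = 1 + 0 + 0 + 1 + 1 + 1 + 0 + 0 = 4 ≡ 0 (mod 2).
s = (1, 0, 0, 0)^T — this equals column 8 of H (binary 1000), so error is at position 8.
Correct: flip bit 8 of r = 100101111111000 to get c = 100101101111000.


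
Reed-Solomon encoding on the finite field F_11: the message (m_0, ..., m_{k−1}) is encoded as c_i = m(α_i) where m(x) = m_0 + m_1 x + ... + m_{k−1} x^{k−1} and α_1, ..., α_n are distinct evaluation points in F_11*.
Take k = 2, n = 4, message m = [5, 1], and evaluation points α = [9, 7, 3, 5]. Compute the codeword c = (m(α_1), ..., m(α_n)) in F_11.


c = [3, 1, 8, 10]

Message polynomial: m(x) = 5 + 1·x (mod 11).
For each evaluation point α_i, compute m(α_i) mod 11:
  α_1 = 9: Horner steps 1 → 3, so m(9) = 3.
  α_2 = 7: Horner steps 1 → 1, so m(7) = 1.
  α_3 = 3: Horner steps 1 → 8, so m(3) = 8.
  α_4 = 5: Horner steps 1 → 10, so m(5) = 10.
Codeword c = [3, 1, 8, 10] ∈ F_11^4.


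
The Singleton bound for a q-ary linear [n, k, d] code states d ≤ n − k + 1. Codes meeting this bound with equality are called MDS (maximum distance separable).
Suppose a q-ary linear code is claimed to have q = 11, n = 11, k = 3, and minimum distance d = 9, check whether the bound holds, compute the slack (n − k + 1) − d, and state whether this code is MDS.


Singleton RHS = n − k + 1 = 9, slack = 0, bound satisfied, MDS.

Singleton bound: d ≤ n − k + 1.
Here n = 11, k = 3, so n − k + 1 = 9.
Given d = 9, check d ≤ 9: YES.
Slack = (n − k + 1) − d = 0.
The code is MDS (slack = 0).
Description: the claimed parameters are [11, 3, 9]_11; such a code would be MDS (meets Singleton bound).


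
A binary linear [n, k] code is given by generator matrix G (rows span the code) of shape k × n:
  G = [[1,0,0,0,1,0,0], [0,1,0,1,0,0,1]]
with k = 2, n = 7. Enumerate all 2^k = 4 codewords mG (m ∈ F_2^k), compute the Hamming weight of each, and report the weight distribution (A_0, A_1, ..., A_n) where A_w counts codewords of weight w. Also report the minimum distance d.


Weight distribution: A_0 = 1, A_2 = 1, A_3 = 1, A_5 = 1. Minimum distance d = 2.

Enumerate all 2^2 = 4 messages m ∈ F_2^2.
For each, compute codeword c = mG in F_2^7, then tally its weight.
  m = 00 → c = 0000000, weight = 0.
  m = 10 → c = 1000100, weight = 2.
  m = 01 → c = 0101001, weight = 3.
  m = 11 → c = 1101101, weight = 5.
Tally weights:
  weight 0: 1 codewords.
  weight 2: 1 codewords.
  weight 3: 1 codewords.
  weight 5: 1 codewords.
Minimum distance d = smallest w > 0 with A_w > 0 = 2.
Sanity: Σ A_w = 4 = 2^2 = 4 ✓.


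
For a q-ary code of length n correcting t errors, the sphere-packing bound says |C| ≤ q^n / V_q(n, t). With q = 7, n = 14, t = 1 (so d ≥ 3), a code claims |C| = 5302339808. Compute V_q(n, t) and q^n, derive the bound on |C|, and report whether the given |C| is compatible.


V_q(n, t) = 85, q^n = 678223072849, Hamming bound = 7979094974, |C| = 5302339808 ≤ bound (satisfied).

Step 1: Compute V_q(n, t) = Σ_{j=0}^1 C(n, j) (q−1)^j.
  j = 0: C(14,0)·(6)^0 = 1·1 = 1.
  j = 1: C(14,1)·(6)^1 = 14·6 = 84.
  V_q(n, t) = 1 + 84 = 85.
Step 2: q^n = 7^14 = 678223072849.
Step 3: Hamming bound ⌊q^n / V_q(n,t)⌋ = ⌊678223072849/85⌋ = 7979094974.
Step 4: Compare |C| = 5302339808 to 7979094974: satisfied.
The claimed |C| lies below the Hamming bound.


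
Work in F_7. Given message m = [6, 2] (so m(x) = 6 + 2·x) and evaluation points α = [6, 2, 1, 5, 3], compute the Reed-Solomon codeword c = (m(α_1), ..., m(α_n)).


c = [4, 3, 1, 2, 5]

Message polynomial: m(x) = 6 + 2·x (mod 7).
For each evaluation point α_i, compute m(α_i) mod 7:
  α_1 = 6: Horner steps 2 → 4, so m(6) = 4.
  α_2 = 2: Horner steps 2 → 3, so m(2) = 3.
  α_3 = 1: Horner steps 2 → 1, so m(1) = 1.
  α_4 = 5: Horner steps 2 → 2, so m(5) = 2.
  α_5 = 3: Horner steps 2 → 5, so m(3) = 5.
Codeword c = [4, 3, 1, 2, 5] ∈ F_7^5.


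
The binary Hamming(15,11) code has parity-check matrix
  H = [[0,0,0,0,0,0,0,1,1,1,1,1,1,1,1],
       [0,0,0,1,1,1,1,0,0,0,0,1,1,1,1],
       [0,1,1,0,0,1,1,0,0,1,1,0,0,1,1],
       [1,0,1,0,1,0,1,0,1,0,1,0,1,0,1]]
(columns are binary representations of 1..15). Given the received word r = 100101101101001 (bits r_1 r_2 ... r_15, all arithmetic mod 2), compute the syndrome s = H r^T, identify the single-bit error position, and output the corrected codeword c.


s = (0, 1, 0, 0)^T, error position = 4, corrected codeword c = 100001101101001

Compute s = H r^T mod 2 one row at a time:
  s_1 = 0 + 1 + 1 + 0 + 1 + 0 + 0 + 1 = 4 ≡ 0 (mod 2).
  s_2 = 1 + 0 + 1 + 1 + 1 + 0 + 0 + 1 = 5 ≡ 1 (mod 2).
  s_3 = 0 + 0 + 1 + 1 + 1 + 0 + 0 + 1 = 4 ≡ 0 (mod 2).
  s_4 = 1 + 0 + 0 + 1 + 1 + 0 + 0 + 1 = 4 ≡ 0 (mod 2).
s = (0, 1, 0, 0)^T — this equals column 4 of H (binary 0100), so error is at position 4.
Correct: flip bit 4 of r = 100101101101001 to get c = 100001101101001.


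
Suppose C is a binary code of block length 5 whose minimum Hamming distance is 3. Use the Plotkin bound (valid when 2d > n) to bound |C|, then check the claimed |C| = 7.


Plotkin bound M ≤ 6; given |C| = 7 > bound (violated).

Check applicability: 2d = 6, n = 5.
2d − n = 1 > 0, so Plotkin applies.
Compute d/(2d−n) = 3/1 ≈ 3.0000.
⌊d/(2d−n)⌋ = 3.
Plotkin bound: M ≤ 2·3 = 6.
Given |C| = 7, check: VIOLATED.
This |C| is above the Plotkin bound, so no binary code with n = 5, d = 3 and 7 codewords exists.


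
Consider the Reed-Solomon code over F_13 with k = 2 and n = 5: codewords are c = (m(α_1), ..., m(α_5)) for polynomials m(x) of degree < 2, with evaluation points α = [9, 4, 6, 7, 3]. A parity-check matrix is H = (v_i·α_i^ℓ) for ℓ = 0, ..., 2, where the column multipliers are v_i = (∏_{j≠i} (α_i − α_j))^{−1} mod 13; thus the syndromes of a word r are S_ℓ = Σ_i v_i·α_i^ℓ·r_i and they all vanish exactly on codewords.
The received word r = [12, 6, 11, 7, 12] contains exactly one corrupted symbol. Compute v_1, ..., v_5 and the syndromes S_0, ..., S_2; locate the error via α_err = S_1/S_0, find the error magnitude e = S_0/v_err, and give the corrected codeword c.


S = (4, 12, 10), error at position 5, error magnitude e = 2, c = [12, 6, 11, 7, 10].

Step 1: column multipliers v_i = (∏_{j≠i}(α_i − α_j))^{−1} mod 13.
  i = 1 (α = 9): (9−4)(9−6)(9−7)(9−3) = 5·3·2·6 = 180 ≡ 11, so v_1 = 11^{−1} = 6 (mod 13).
  i = 2 (α = 4): (4−9)(4−6)(4−7)(4−3) = (−5)·(−2)·(−3)·1 = −30 ≡ 9, so v_2 = 9^{−1} = 3 (mod 13).
  i = 3 (α = 6): (6−9)(6−4)(6−7)(6−3) = (−3)·2·(−1)·3 = 18 ≡ 5, so v_3 = 5^{−1} = 8 (mod 13).
  i = 4 (α = 7): (7−9)(7−4)(7−6)(7−3) = (−2)·3·1·4 = −24 ≡ 2, so v_4 = 2^{−1} = 7 (mod 13).
  i = 5 (α = 3): (3−9)(3−4)(3−6)(3−7) = (−6)·(−1)·(−3)·(−4) = 72 ≡ 7, so v_5 = 7^{−1} = 2 (mod 13).
  v = [6, 3, 8, 7, 2].
Step 2: syndromes of r = [12, 6, 11, 7, 12] (all sums mod 13).
  S_0 = Σ v_i r_i = 6·12 + 3·6 + 8·11 + 7·7 + 2·12 = 251 ≡ 4.
  S_1 = Σ v_i α_i r_i = 6·9·12 + 3·4·6 + 8·6·11 + 7·7·7 + 2·3·12 = 1663 ≡ 12.
  α_i^2 mod 13 = [3, 3, 10, 10, 9].
  S_2 = Σ v_i α_i^2 r_i = 6·3·12 + 3·3·6 + 8·10·11 + 7·10·7 + 2·9·12 = 1856 ≡ 10.
  S = (4, 12, 10) ≠ 0, so r is not a codeword (an error is present).
Step 3: locate the error. For a single error e at position i, S_ℓ = v_i·e·α_i^ℓ, so α_err = S_1/S_0.
  S_0^{−1} = 4^{−1} = 10 (mod 13), so α_err = 12·10 = 120 ≡ 3 = α_5. Error position i = 5.
  Consistency check: S_2/S_1 = 10·12 = 120 ≡ 3 = α_err ✓ (single-error assumption holds).
Step 4: error magnitude e = S_0/v_5 = S_0·∏_{j≠5}(α_5 − α_j) = 4·7 = 28 ≡ 2 (mod 13).
Step 5: correct position 5: c_5 = r_5 − e = 12 − 2 ≡ 10 (mod 13). Hence c = [12, 6, 11, 7, 10].
  Check: interpolating c through the α_i gives m(x) = 9 + 9·x (degree < 2) with m(α_i) = c_i for every i, so c is indeed a codeword.


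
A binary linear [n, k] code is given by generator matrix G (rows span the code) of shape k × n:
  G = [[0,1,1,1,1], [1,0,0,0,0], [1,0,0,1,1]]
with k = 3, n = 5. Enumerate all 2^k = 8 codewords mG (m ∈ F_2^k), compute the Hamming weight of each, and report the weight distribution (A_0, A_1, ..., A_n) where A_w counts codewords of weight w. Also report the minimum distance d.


Weight distribution: A_0 = 1, A_1 = 1, A_2 = 2, A_3 = 2, A_4 = 1, A_5 = 1. Minimum distance d = 1.

Enumerate all 2^3 = 8 messages m ∈ F_2^3.
For each, compute codeword c = mG in F_2^5, then tally its weight.
  m = 000 → c = 00000, weight = 0.
  m = 100 → c = 01111, weight = 4.
  m = 010 → c = 10000, weight = 1.
  m = 110 → c = 11111, weight = 5.
  m = 001 → c = 10011, weight = 3.
  m = 101 → c = 11100, weight = 3.
  m = 011 → c = 00011, weight = 2.
  m = 111 → c = 01100, weight = 2.
Tally weights:
  weight 0: 1 codewords.
  weight 1: 1 codewords.
  weight 2: 2 codewords.
  weight 3: 2 codewords.
  weight 4: 1 codewords.
  weight 5: 1 codewords.
Minimum distance d = smallest w > 0 with A_w > 0 = 1.
Sanity: Σ A_w = 8 = 2^3 = 8 ✓.
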